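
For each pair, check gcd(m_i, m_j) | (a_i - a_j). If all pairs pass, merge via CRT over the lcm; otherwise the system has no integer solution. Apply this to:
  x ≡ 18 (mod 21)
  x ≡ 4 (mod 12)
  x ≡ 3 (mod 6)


Moduli 21, 12, 6 are not pairwise coprime, so CRT works modulo lcm(m_i) when all pairwise compatibility conditions hold.
Pairwise compatibility: gcd(m_i, m_j) must divide a_i - a_j for every pair.
Merge one congruence at a time:
  Start: x ≡ 18 (mod 21).
  Combine with x ≡ 4 (mod 12): gcd(21, 12) = 3, and 4 - 18 = -14 is NOT divisible by 3.
    ⇒ system is inconsistent (no integer solution).

No solution (the system is inconsistent).


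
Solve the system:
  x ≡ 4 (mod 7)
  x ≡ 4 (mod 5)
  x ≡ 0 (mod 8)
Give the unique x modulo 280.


Moduli 7, 5, 8 are pairwise coprime; by CRT there is a unique solution modulo M = 7 · 5 · 8 = 280.
Solve pairwise, accumulating the modulus:
  Start with x ≡ 4 (mod 7).
  Combine with x ≡ 4 (mod 5): since gcd(7, 5) = 1, we get a unique residue mod 35.
    Write x = 4 + 7·t and substitute into x ≡ 4 (mod 5): 7·t ≡ 4 − 4 = 0 (mod 5).
    Reduce coefficients mod 5: 2·t ≡ 0 (mod 5).
    The inverse of 2 mod 5 is 3 (since 2·3 = 6 = 1·5 + 1), so t ≡ 3·0 = 0 ≡ 0 (mod 5).
    Then x = 4 + 7·0 = 4, valid modulo lcm(7, 5) = 35: x ≡ 4 (mod 35).
  Combine with x ≡ 0 (mod 8): since gcd(35, 8) = 1, we get a unique residue mod 280.
    Write x = 4 + 35·t and substitute into x ≡ 0 (mod 8): 35·t ≡ 0 − 4 = -4 (mod 8).
    Reduce coefficients mod 8: 3·t ≡ 4 (mod 8).
    The inverse of 3 mod 8 is 3 (since 3·3 = 9 = 1·8 + 1), so t ≡ 3·4 = 12 ≡ 4 (mod 8).
    Then x = 4 + 35·4 = 144, valid modulo lcm(35, 8) = 280: x ≡ 144 (mod 280).
Verify: 144 mod 7 = 4 ✓, 144 mod 5 = 4 ✓, 144 mod 8 = 0 ✓.

x ≡ 144 (mod 280).


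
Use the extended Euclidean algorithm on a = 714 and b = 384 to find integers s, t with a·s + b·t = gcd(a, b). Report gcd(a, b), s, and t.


Euclidean algorithm on (714, 384) — divide until remainder is 0:
  714 = 1 · 384 + 330
  384 = 1 · 330 + 54
  330 = 6 · 54 + 6
  54 = 9 · 6 + 0
gcd(714, 384) = 6.
Track Bezout coefficients alongside the remainders: start with r₀ = 714 = a·1 + b·0 (s = 1, t = 0) and r₁ = 384 = a·0 + b·1 (s = 0, t = 1); each new remainder r_{k+1} = r_{k-1} − q_k·r_k inherits s_{k+1} = s_{k-1} − q_k·s_k, t_{k+1} = t_{k-1} − q_k·t_k, so r_k = a·s_k + b·t_k at every step:
  q = 1: r = 330, s = 1 − 1·0 = 1, t = 0 − 1·1 = -1  (check: 714·1 + 384·(-1) = 330)
  q = 1: r = 54, s = 0 − 1·1 = -1, t = 1 − 1·(-1) = 2  (check: 714·(-1) + 384·2 = 54)
  q = 6: r = 6, s = 1 − 6·(-1) = 7, t = -1 − 6·2 = -13  (check: 714·7 + 384·(-13) = 6)
The row with r = 6 (the gcd) gives the Bezout coefficients s = 7, t = -13.
Result: 714 · (7) + 384 · (-13) = 6.

gcd(714, 384) = 6; s = 7, t = -13 (check: 714·7 + 384·(-13) = 6).


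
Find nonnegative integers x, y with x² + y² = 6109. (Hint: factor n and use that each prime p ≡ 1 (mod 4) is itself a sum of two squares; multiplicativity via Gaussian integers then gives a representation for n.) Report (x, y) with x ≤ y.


Step 1: Factor n = 6109 = 41 · 149.
Step 2: Check the mod-4 condition on each prime factor: 41 ≡ 1 (mod 4), exponent 1; 149 ≡ 1 (mod 4), exponent 1.
All primes ≡ 3 (mod 4) appear to even exponent (or don't appear), so by the two-squares theorem n IS expressible as a sum of two squares.
Step 3: Build a representation. Here n = 41 · 149 is a product of primes ≡ 1 (mod 4). Each prime p ≡ 1 (mod 4) is itself a sum of two squares; find a² by testing p − a² for a perfect square:
  41: 41 − 1² = 40, 41 − 2² = 37, 41 − 3² = 32, 41 − 4² = 25 = 5² ⇒ 41 = 4² + 5².
  149: 149 − 1² = 148, 149 − 2² = 145, 149 − 3² = 140, 149 − 4² = 133, 149 − 5² = 124, 149 − 6² = 113, 149 − 7² = 100 = 10² ⇒ 149 = 7² + 10².
  Combine using the Brahmagupta–Fibonacci identity (a² + b²)(c² + d²) = (ac − bd)² + (ad + bc)² = (ac + bd)² + (ad − bc)²:
  41 · 149 = 6109: from (4² + 5²)(7² + 10²), take (4·7 − 5·10, 4·10 + 5·7) = (28 − 50, 40 + 35) = (-22, 75); dropping signs (only squares matter) gives (22, 75); check 22² + 75² = 484 + 5625 = 6109 ✓.
Step 4: Order so x ≤ y and verify: 22² + 75² = 484 + 5625 = 6109 = n. ✓

n = 6109 = 22² + 75² (one valid representation with x ≤ y).


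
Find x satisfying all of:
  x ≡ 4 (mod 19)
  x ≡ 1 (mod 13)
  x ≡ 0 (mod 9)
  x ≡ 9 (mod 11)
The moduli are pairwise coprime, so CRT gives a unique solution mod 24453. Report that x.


Product of moduli M = 19 · 13 · 9 · 11 = 24453.
Merge one congruence at a time:
  Start: x ≡ 4 (mod 19).
  Combine with x ≡ 1 (mod 13); new modulus lcm = 247.
    Write x = 4 + 19·t and substitute into x ≡ 1 (mod 13): 19·t ≡ 1 − 4 = -3 (mod 13).
    Reduce coefficients mod 13: 6·t ≡ 10 (mod 13).
    The inverse of 6 mod 13 is 11 (since 6·11 = 66 = 5·13 + 1), so t ≡ 11·10 = 110 ≡ 6 (mod 13).
    Then x = 4 + 19·6 = 118, valid modulo lcm(19, 13) = 247: x ≡ 118 (mod 247).
  Combine with x ≡ 0 (mod 9); new modulus lcm = 2223.
    Write x = 118 + 247·t and substitute into x ≡ 0 (mod 9): 247·t ≡ 0 − 118 = -118 (mod 9).
    Reduce coefficients mod 9: 4·t ≡ 8 (mod 9).
    The inverse of 4 mod 9 is 7 (since 4·7 = 28 = 3·9 + 1), so t ≡ 7·8 = 56 ≡ 2 (mod 9).
    Then x = 118 + 247·2 = 612, valid modulo lcm(247, 9) = 2223: x ≡ 612 (mod 2223).
  Combine with x ≡ 9 (mod 11); new modulus lcm = 24453.
    Write x = 612 + 2223·t and substitute into x ≡ 9 (mod 11): 2223·t ≡ 9 − 612 = -603 (mod 11).
    Reduce coefficients mod 11: 1·t ≡ 2 (mod 11).
    So t ≡ 2 (mod 11).
    Then x = 612 + 2223·2 = 5058, valid modulo lcm(2223, 11) = 24453: x ≡ 5058 (mod 24453).
Verify against each original: 5058 mod 19 = 4, 5058 mod 13 = 1, 5058 mod 9 = 0, 5058 mod 11 = 9.

x ≡ 5058 (mod 24453).


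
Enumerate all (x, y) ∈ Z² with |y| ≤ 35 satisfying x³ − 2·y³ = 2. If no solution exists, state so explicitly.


The equation is x³ - 2y³ = 2. For fixed y, x³ = 2·y³ + 2, so a solution requires the RHS to be a perfect cube.
Strategy: iterate y from -35 to 35, compute RHS = 2·y³ + 2, and check whether it is a (positive or negative) perfect cube.
Check small values of y:
  y = 0: RHS = 2 is not a perfect cube.
  y = 1: RHS = 4 is not a perfect cube.
  y = -1: RHS = 0 = (0)³ ⇒ x = 0 works.
  y = 2: RHS = 18 is not a perfect cube.
  y = -2: RHS = -14 is not a perfect cube.
  y = 3: RHS = 56 is not a perfect cube.
  y = -3: RHS = -52 is not a perfect cube.
Continuing the search up to |y| = 35 finds no further solutions beyond those listed.
Collected solutions: (0, -1).

Solutions (with |y| ≤ 35): (0, -1).


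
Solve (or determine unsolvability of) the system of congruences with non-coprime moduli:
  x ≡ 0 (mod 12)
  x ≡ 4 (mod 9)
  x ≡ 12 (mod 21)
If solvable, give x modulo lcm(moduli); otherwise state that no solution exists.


Moduli 12, 9, 21 are not pairwise coprime, so CRT works modulo lcm(m_i) when all pairwise compatibility conditions hold.
Pairwise compatibility: gcd(m_i, m_j) must divide a_i - a_j for every pair.
Merge one congruence at a time:
  Start: x ≡ 0 (mod 12).
  Combine with x ≡ 4 (mod 9): gcd(12, 9) = 3, and 4 - 0 = 4 is NOT divisible by 3.
    ⇒ system is inconsistent (no integer solution).

No solution (the system is inconsistent).


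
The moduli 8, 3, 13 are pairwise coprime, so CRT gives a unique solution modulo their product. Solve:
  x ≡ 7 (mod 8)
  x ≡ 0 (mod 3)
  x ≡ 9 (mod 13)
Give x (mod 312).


Moduli 8, 3, 13 are pairwise coprime; by CRT there is a unique solution modulo M = 8 · 3 · 13 = 312.
Solve pairwise, accumulating the modulus:
  Start with x ≡ 7 (mod 8).
  Combine with x ≡ 0 (mod 3): since gcd(8, 3) = 1, we get a unique residue mod 24.
    Write x = 7 + 8·t and substitute into x ≡ 0 (mod 3): 8·t ≡ 0 − 7 = -7 (mod 3).
    Reduce coefficients mod 3: 2·t ≡ 2 (mod 3).
    The inverse of 2 mod 3 is 2 (since 2·2 = 4 = 1·3 + 1), so t ≡ 2·2 = 4 ≡ 1 (mod 3).
    Then x = 7 + 8·1 = 15, valid modulo lcm(8, 3) = 24: x ≡ 15 (mod 24).
  Combine with x ≡ 9 (mod 13): since gcd(24, 13) = 1, we get a unique residue mod 312.
    Write x = 15 + 24·t and substitute into x ≡ 9 (mod 13): 24·t ≡ 9 − 15 = -6 (mod 13).
    Reduce coefficients mod 13: 11·t ≡ 7 (mod 13).
    The inverse of 11 mod 13 is 6 (since 11·6 = 66 = 5·13 + 1), so t ≡ 6·7 = 42 ≡ 3 (mod 13).
    Then x = 15 + 24·3 = 87, valid modulo lcm(24, 13) = 312: x ≡ 87 (mod 312).
Verify: 87 mod 8 = 7 ✓, 87 mod 3 = 0 ✓, 87 mod 13 = 9 ✓.

x ≡ 87 (mod 312).


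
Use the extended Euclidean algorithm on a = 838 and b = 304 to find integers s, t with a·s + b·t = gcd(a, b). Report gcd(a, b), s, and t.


Euclidean algorithm on (838, 304) — divide until remainder is 0:
  838 = 2 · 304 + 230
  304 = 1 · 230 + 74
  230 = 3 · 74 + 8
  74 = 9 · 8 + 2
  8 = 4 · 2 + 0
gcd(838, 304) = 2.
Track Bezout coefficients alongside the remainders: start with r₀ = 838 = a·1 + b·0 (s = 1, t = 0) and r₁ = 304 = a·0 + b·1 (s = 0, t = 1); each new remainder r_{k+1} = r_{k-1} − q_k·r_k inherits s_{k+1} = s_{k-1} − q_k·s_k, t_{k+1} = t_{k-1} − q_k·t_k, so r_k = a·s_k + b·t_k at every step:
  q = 2: r = 230, s = 1 − 2·0 = 1, t = 0 − 2·1 = -2  (check: 838·1 + 304·(-2) = 230)
  q = 1: r = 74, s = 0 − 1·1 = -1, t = 1 − 1·(-2) = 3  (check: 838·(-1) + 304·3 = 74)
  q = 3: r = 8, s = 1 − 3·(-1) = 4, t = -2 − 3·3 = -11  (check: 838·4 + 304·(-11) = 8)
  q = 9: r = 2, s = -1 − 9·4 = -37, t = 3 − 9·(-11) = 102  (check: 838·(-37) + 304·102 = 2)
The row with r = 2 (the gcd) gives the Bezout coefficients s = -37, t = 102.
Result: 838 · (-37) + 304 · (102) = 2.

gcd(838, 304) = 2; s = -37, t = 102 (check: 838·(-37) + 304·102 = 2).


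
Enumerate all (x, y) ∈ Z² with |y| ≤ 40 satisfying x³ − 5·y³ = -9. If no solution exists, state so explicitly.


The equation is x³ - 5y³ = -9. For fixed y, x³ = 5·y³ − 9, so a solution requires the RHS to be a perfect cube.
Strategy: iterate y from -40 to 40, compute RHS = 5·y³ − 9, and check whether it is a (positive or negative) perfect cube.
Check small values of y:
  y = 0: RHS = -9 is not a perfect cube.
  y = 1: RHS = -4 is not a perfect cube.
  y = -1: RHS = -14 is not a perfect cube.
  y = 2: RHS = 31 is not a perfect cube.
  y = -2: RHS = -49 is not a perfect cube.
  y = 3: RHS = 126 is not a perfect cube.
  y = -3: RHS = -144 is not a perfect cube.
Continuing the search up to |y| = 40 finds no solutions either.
No (x, y) in the scanned range satisfies the equation.

No integer solutions with |y| ≤ 40.


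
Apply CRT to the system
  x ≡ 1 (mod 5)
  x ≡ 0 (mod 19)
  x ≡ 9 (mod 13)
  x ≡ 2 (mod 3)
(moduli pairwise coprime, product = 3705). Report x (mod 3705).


Product of moduli M = 5 · 19 · 13 · 3 = 3705.
Merge one congruence at a time:
  Start: x ≡ 1 (mod 5).
  Combine with x ≡ 0 (mod 19); new modulus lcm = 95.
    Write x = 1 + 5·t and substitute into x ≡ 0 (mod 19): 5·t ≡ 0 − 1 = -1 (mod 19).
    Reduce coefficients mod 19: 5·t ≡ 18 (mod 19).
    The inverse of 5 mod 19 is 4 (since 5·4 = 20 = 1·19 + 1), so t ≡ 4·18 = 72 ≡ 15 (mod 19).
    Then x = 1 + 5·15 = 76, valid modulo lcm(5, 19) = 95: x ≡ 76 (mod 95).
  Combine with x ≡ 9 (mod 13); new modulus lcm = 1235.
    Write x = 76 + 95·t and substitute into x ≡ 9 (mod 13): 95·t ≡ 9 − 76 = -67 (mod 13).
    Reduce coefficients mod 13: 4·t ≡ 11 (mod 13).
    The inverse of 4 mod 13 is 10 (since 4·10 = 40 = 3·13 + 1), so t ≡ 10·11 = 110 ≡ 6 (mod 13).
    Then x = 76 + 95·6 = 646, valid modulo lcm(95, 13) = 1235: x ≡ 646 (mod 1235).
  Combine with x ≡ 2 (mod 3); new modulus lcm = 3705.
    Write x = 646 + 1235·t and substitute into x ≡ 2 (mod 3): 1235·t ≡ 2 − 646 = -644 (mod 3).
    Reduce coefficients mod 3: 2·t ≡ 1 (mod 3).
    The inverse of 2 mod 3 is 2 (since 2·2 = 4 = 1·3 + 1), so t ≡ 2·1 = 2 ≡ 2 (mod 3).
    Then x = 646 + 1235·2 = 3116, valid modulo lcm(1235, 3) = 3705: x ≡ 3116 (mod 3705).
Verify against each original: 3116 mod 5 = 1, 3116 mod 19 = 0, 3116 mod 13 = 9, 3116 mod 3 = 2.

x ≡ 3116 (mod 3705).


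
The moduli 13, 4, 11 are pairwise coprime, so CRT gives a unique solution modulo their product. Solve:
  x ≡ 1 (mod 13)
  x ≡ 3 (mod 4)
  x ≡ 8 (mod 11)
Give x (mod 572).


Moduli 13, 4, 11 are pairwise coprime; by CRT there is a unique solution modulo M = 13 · 4 · 11 = 572.
Solve pairwise, accumulating the modulus:
  Start with x ≡ 1 (mod 13).
  Combine with x ≡ 3 (mod 4): since gcd(13, 4) = 1, we get a unique residue mod 52.
    Write x = 1 + 13·t and substitute into x ≡ 3 (mod 4): 13·t ≡ 3 − 1 = 2 (mod 4).
    Reduce coefficients mod 4: 1·t ≡ 2 (mod 4).
    So t ≡ 2 (mod 4).
    Then x = 1 + 13·2 = 27, valid modulo lcm(13, 4) = 52: x ≡ 27 (mod 52).
  Combine with x ≡ 8 (mod 11): since gcd(52, 11) = 1, we get a unique residue mod 572.
    Write x = 27 + 52·t and substitute into x ≡ 8 (mod 11): 52·t ≡ 8 − 27 = -19 (mod 11).
    Reduce coefficients mod 11: 8·t ≡ 3 (mod 11).
    The inverse of 8 mod 11 is 7 (since 8·7 = 56 = 5·11 + 1), so t ≡ 7·3 = 21 ≡ 10 (mod 11).
    Then x = 27 + 52·10 = 547, valid modulo lcm(52, 11) = 572: x ≡ 547 (mod 572).
Verify: 547 mod 13 = 1 ✓, 547 mod 4 = 3 ✓, 547 mod 11 = 8 ✓.

x ≡ 547 (mod 572).


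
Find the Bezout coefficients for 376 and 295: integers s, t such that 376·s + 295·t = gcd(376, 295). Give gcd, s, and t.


Euclidean algorithm on (376, 295) — divide until remainder is 0:
  376 = 1 · 295 + 81
  295 = 3 · 81 + 52
  81 = 1 · 52 + 29
  52 = 1 · 29 + 23
  29 = 1 · 23 + 6
  23 = 3 · 6 + 5
  6 = 1 · 5 + 1
  5 = 5 · 1 + 0
gcd(376, 295) = 1.
Track Bezout coefficients alongside the remainders: start with r₀ = 376 = a·1 + b·0 (s = 1, t = 0) and r₁ = 295 = a·0 + b·1 (s = 0, t = 1); each new remainder r_{k+1} = r_{k-1} − q_k·r_k inherits s_{k+1} = s_{k-1} − q_k·s_k, t_{k+1} = t_{k-1} − q_k·t_k, so r_k = a·s_k + b·t_k at every step:
  q = 1: r = 81, s = 1 − 1·0 = 1, t = 0 − 1·1 = -1  (check: 376·1 + 295·(-1) = 81)
  q = 3: r = 52, s = 0 − 3·1 = -3, t = 1 − 3·(-1) = 4  (check: 376·(-3) + 295·4 = 52)
  q = 1: r = 29, s = 1 − 1·(-3) = 4, t = -1 − 1·4 = -5  (check: 376·4 + 295·(-5) = 29)
  q = 1: r = 23, s = -3 − 1·4 = -7, t = 4 − 1·(-5) = 9  (check: 376·(-7) + 295·9 = 23)
  q = 1: r = 6, s = 4 − 1·(-7) = 11, t = -5 − 1·9 = -14  (check: 376·11 + 295·(-14) = 6)
  q = 3: r = 5, s = -7 − 3·11 = -40, t = 9 − 3·(-14) = 51  (check: 376·(-40) + 295·51 = 5)
  q = 1: r = 1, s = 11 − 1·(-40) = 51, t = -14 − 1·51 = -65  (check: 376·51 + 295·(-65) = 1)
The row with r = 1 (the gcd) gives the Bezout coefficients s = 51, t = -65.
Result: 376 · (51) + 295 · (-65) = 1.

gcd(376, 295) = 1; s = 51, t = -65 (check: 376·51 + 295·(-65) = 1).


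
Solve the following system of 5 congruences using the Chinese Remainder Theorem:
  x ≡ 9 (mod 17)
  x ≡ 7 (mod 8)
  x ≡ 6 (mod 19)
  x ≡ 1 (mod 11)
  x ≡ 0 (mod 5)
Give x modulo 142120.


Product of moduli M = 17 · 8 · 19 · 11 · 5 = 142120.
Merge one congruence at a time:
  Start: x ≡ 9 (mod 17).
  Combine with x ≡ 7 (mod 8); new modulus lcm = 136.
    Write x = 9 + 17·t and substitute into x ≡ 7 (mod 8): 17·t ≡ 7 − 9 = -2 (mod 8).
    Reduce coefficients mod 8: 1·t ≡ 6 (mod 8).
    So t ≡ 6 (mod 8).
    Then x = 9 + 17·6 = 111, valid modulo lcm(17, 8) = 136: x ≡ 111 (mod 136).
  Combine with x ≡ 6 (mod 19); new modulus lcm = 2584.
    Write x = 111 + 136·t and substitute into x ≡ 6 (mod 19): 136·t ≡ 6 − 111 = -105 (mod 19).
    Reduce coefficients mod 19: 3·t ≡ 9 (mod 19).
    The inverse of 3 mod 19 is 13 (since 3·13 = 39 = 2·19 + 1), so t ≡ 13·9 = 117 ≡ 3 (mod 19).
    Then x = 111 + 136·3 = 519, valid modulo lcm(136, 19) = 2584: x ≡ 519 (mod 2584).
  Combine with x ≡ 1 (mod 11); new modulus lcm = 28424.
    Write x = 519 + 2584·t and substitute into x ≡ 1 (mod 11): 2584·t ≡ 1 − 519 = -518 (mod 11).
    Reduce coefficients mod 11: 10·t ≡ 10 (mod 11).
    The inverse of 10 mod 11 is 10 (since 10·10 = 100 = 9·11 + 1), so t ≡ 10·10 = 100 ≡ 1 (mod 11).
    Then x = 519 + 2584·1 = 3103, valid modulo lcm(2584, 11) = 28424: x ≡ 3103 (mod 28424).
  Combine with x ≡ 0 (mod 5); new modulus lcm = 142120.
    Write x = 3103 + 28424·t and substitute into x ≡ 0 (mod 5): 28424·t ≡ 0 − 3103 = -3103 (mod 5).
    Reduce coefficients mod 5: 4·t ≡ 2 (mod 5).
    The inverse of 4 mod 5 is 4 (since 4·4 = 16 = 3·5 + 1), so t ≡ 4·2 = 8 ≡ 3 (mod 5).
    Then x = 3103 + 28424·3 = 88375, valid modulo lcm(28424, 5) = 142120: x ≡ 88375 (mod 142120).
Verify against each original: 88375 mod 17 = 9, 88375 mod 8 = 7, 88375 mod 19 = 6, 88375 mod 11 = 1, 88375 mod 5 = 0.

x ≡ 88375 (mod 142120).


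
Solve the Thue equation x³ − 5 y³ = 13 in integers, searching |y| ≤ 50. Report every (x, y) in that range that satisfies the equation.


The equation is x³ - 5y³ = 13. For fixed y, x³ = 5·y³ + 13, so a solution requires the RHS to be a perfect cube.
Strategy: iterate y from -50 to 50, compute RHS = 5·y³ + 13, and check whether it is a (positive or negative) perfect cube.
Check small values of y:
  y = 0: RHS = 13 is not a perfect cube.
  y = 1: RHS = 18 is not a perfect cube.
  y = -1: RHS = 8 = (2)³ ⇒ x = 2 works.
  y = 2: RHS = 53 is not a perfect cube.
  y = -2: RHS = -27 = (-3)³ ⇒ x = -3 works.
  y = 3: RHS = 148 is not a perfect cube.
  y = -3: RHS = -122 is not a perfect cube.
Continuing, at y = 7: RHS = 1728 = (12)³ ⇒ x = 12 works.
Searching the remaining y in |y| ≤ 50 finds no further solutions.
Collected solutions: (2, -1), (-3, -2), (12, 7).

Solutions (with |y| ≤ 50): (2, -1), (-3, -2), (12, 7).


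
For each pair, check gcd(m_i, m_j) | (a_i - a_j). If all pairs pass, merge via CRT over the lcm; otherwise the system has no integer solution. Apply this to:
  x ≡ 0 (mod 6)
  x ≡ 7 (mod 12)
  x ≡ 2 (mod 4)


Moduli 6, 12, 4 are not pairwise coprime, so CRT works modulo lcm(m_i) when all pairwise compatibility conditions hold.
Pairwise compatibility: gcd(m_i, m_j) must divide a_i - a_j for every pair.
Merge one congruence at a time:
  Start: x ≡ 0 (mod 6).
  Combine with x ≡ 7 (mod 12): gcd(6, 12) = 6, and 7 - 0 = 7 is NOT divisible by 6.
    ⇒ system is inconsistent (no integer solution).

No solution (the system is inconsistent).


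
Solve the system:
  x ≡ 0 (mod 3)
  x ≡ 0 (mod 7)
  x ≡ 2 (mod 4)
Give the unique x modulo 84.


Moduli 3, 7, 4 are pairwise coprime; by CRT there is a unique solution modulo M = 3 · 7 · 4 = 84.
Solve pairwise, accumulating the modulus:
  Start with x ≡ 0 (mod 3).
  Combine with x ≡ 0 (mod 7): since gcd(3, 7) = 1, we get a unique residue mod 21.
    Write x = 0 + 3·t and substitute into x ≡ 0 (mod 7): 3·t ≡ 0 − 0 = 0 (mod 7).
    The inverse of 3 mod 7 is 5 (since 3·5 = 15 = 2·7 + 1), so t ≡ 5·0 = 0 ≡ 0 (mod 7).
    Then x = 0 + 3·0 = 0, valid modulo lcm(3, 7) = 21: x ≡ 0 (mod 21).
  Combine with x ≡ 2 (mod 4): since gcd(21, 4) = 1, we get a unique residue mod 84.
    Write x = 0 + 21·t and substitute into x ≡ 2 (mod 4): 21·t ≡ 2 − 0 = 2 (mod 4).
    Reduce coefficients mod 4: 1·t ≡ 2 (mod 4).
    So t ≡ 2 (mod 4).
    Then x = 0 + 21·2 = 42, valid modulo lcm(21, 4) = 84: x ≡ 42 (mod 84).
Verify: 42 mod 3 = 0 ✓, 42 mod 7 = 0 ✓, 42 mod 4 = 2 ✓.

x ≡ 42 (mod 84).


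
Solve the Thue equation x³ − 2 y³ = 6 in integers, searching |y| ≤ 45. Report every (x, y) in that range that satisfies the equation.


The equation is x³ - 2y³ = 6. For fixed y, x³ = 2·y³ + 6, so a solution requires the RHS to be a perfect cube.
Strategy: iterate y from -45 to 45, compute RHS = 2·y³ + 6, and check whether it is a (positive or negative) perfect cube.
Check small values of y:
  y = 0: RHS = 6 is not a perfect cube.
  y = 1: RHS = 8 = (2)³ ⇒ x = 2 works.
  y = -1: RHS = 4 is not a perfect cube.
  y = 2: RHS = 22 is not a perfect cube.
  y = -2: RHS = -10 is not a perfect cube.
  y = 3: RHS = 60 is not a perfect cube.
  y = -3: RHS = -48 is not a perfect cube.
Continuing the search up to |y| = 45 finds no further solutions beyond those listed.
Collected solutions: (2, 1).

Solutions (with |y| ≤ 45): (2, 1).


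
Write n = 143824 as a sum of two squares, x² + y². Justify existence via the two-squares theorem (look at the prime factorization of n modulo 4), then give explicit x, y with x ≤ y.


Step 1: Factor n = 143824 = 2^4 · 89 · 101.
Step 2: Check the mod-4 condition on each prime factor: 2 = 2 (special); 89 ≡ 1 (mod 4), exponent 1; 101 ≡ 1 (mod 4), exponent 1.
All primes ≡ 3 (mod 4) appear to even exponent (or don't appear), so by the two-squares theorem n IS expressible as a sum of two squares.
Step 3: Build a representation. Group n = k² · m with k = 4 and m = 89 · 101 = 8989 (a product of primes ≡ 1 (mod 4)); a representation of m scales to one of n via (k·x)² + (k·y)² = k²(x² + y²). Each prime p ≡ 1 (mod 4) is itself a sum of two squares; find a² by testing p − a² for a perfect square:
  89: 89 − 1² = 88, 89 − 2² = 85, 89 − 3² = 80, 89 − 4² = 73, 89 − 5² = 64 = 8² ⇒ 89 = 5² + 8².
  101: 101 − 1² = 100 = 10² ⇒ 101 = 1² + 10².
  Combine using the Brahmagupta–Fibonacci identity (a² + b²)(c² + d²) = (ac − bd)² + (ad + bc)² = (ac + bd)² + (ad − bc)²:
  89 · 101 = 8989: from (5² + 8²)(1² + 10²), take (5·1 − 8·10, 5·10 + 8·1) = (5 − 80, 50 + 8) = (-75, 58); dropping signs (only squares matter) gives (75, 58); check 75² + 58² = 5625 + 3364 = 8989 ✓.
  Scale by k = 4: (4·75, 4·58) = (300, 232).
Step 4: Order so x ≤ y and verify: 232² + 300² = 53824 + 90000 = 143824 = n. ✓

n = 143824 = 232² + 300² (one valid representation with x ≤ y).


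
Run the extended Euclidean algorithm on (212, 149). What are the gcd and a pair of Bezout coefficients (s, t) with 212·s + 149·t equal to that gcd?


Euclidean algorithm on (212, 149) — divide until remainder is 0:
  212 = 1 · 149 + 63
  149 = 2 · 63 + 23
  63 = 2 · 23 + 17
  23 = 1 · 17 + 6
  17 = 2 · 6 + 5
  6 = 1 · 5 + 1
  5 = 5 · 1 + 0
gcd(212, 149) = 1.
Track Bezout coefficients alongside the remainders: start with r₀ = 212 = a·1 + b·0 (s = 1, t = 0) and r₁ = 149 = a·0 + b·1 (s = 0, t = 1); each new remainder r_{k+1} = r_{k-1} − q_k·r_k inherits s_{k+1} = s_{k-1} − q_k·s_k, t_{k+1} = t_{k-1} − q_k·t_k, so r_k = a·s_k + b·t_k at every step:
  q = 1: r = 63, s = 1 − 1·0 = 1, t = 0 − 1·1 = -1  (check: 212·1 + 149·(-1) = 63)
  q = 2: r = 23, s = 0 − 2·1 = -2, t = 1 − 2·(-1) = 3  (check: 212·(-2) + 149·3 = 23)
  q = 2: r = 17, s = 1 − 2·(-2) = 5, t = -1 − 2·3 = -7  (check: 212·5 + 149·(-7) = 17)
  q = 1: r = 6, s = -2 − 1·5 = -7, t = 3 − 1·(-7) = 10  (check: 212·(-7) + 149·10 = 6)
  q = 2: r = 5, s = 5 − 2·(-7) = 19, t = -7 − 2·10 = -27  (check: 212·19 + 149·(-27) = 5)
  q = 1: r = 1, s = -7 − 1·19 = -26, t = 10 − 1·(-27) = 37  (check: 212·(-26) + 149·37 = 1)
The row with r = 1 (the gcd) gives the Bezout coefficients s = -26, t = 37.
Result: 212 · (-26) + 149 · (37) = 1.

gcd(212, 149) = 1; s = -26, t = 37 (check: 212·(-26) + 149·37 = 1).


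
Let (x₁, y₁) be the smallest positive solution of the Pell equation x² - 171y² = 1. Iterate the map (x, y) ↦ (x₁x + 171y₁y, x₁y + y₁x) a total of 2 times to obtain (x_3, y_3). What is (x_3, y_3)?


Step 1: Find the fundamental solution (x₁, y₁) of x² - 171y² = 1.
  Expand √171 as a continued fraction. a₀ = ⌊√171⌋ = 13; iterate m_{k+1} = d_k·a_k − m_k, d_{k+1} = (171 − m_{k+1}²)/d_k, a_{k+1} = ⌊(a₀ + m_{k+1})/d_{k+1}⌋ (starting m₀ = 0, d₀ = 1), with convergents p_k = a_k·p_{k-1} + p_{k-2}, q_k = a_k·q_{k-1} + q_{k-2} (p₋₁ = 1, q₋₁ = 0):
  k = 0: a₀ = 13; p₀/q₀ = 13/1; p₀² − 171·q₀² = 169 − 171 = -2.
  k = 1: m = 13, d = 2, a = ⌊(13 + 13)/2⌋ = 13; p/q = (13·13 + 1)/(13·1 + 0) = 170/13; p² − 171·q² = 28900 − 28899 = 1.
  The first convergent with p² − 171·q² = 1 gives the fundamental solution (x₁, y₁) = (170, 13).
Step 2: Apply the recurrence (x_{n+1}, y_{n+1}) = (x₁x_n + 171y₁y_n, x₁y_n + y₁x_n) repeatedly.
  From (x_1, y_1) = (170, 13): x_2 = 170·170 + 171·13·13 = 57799; y_2 = 170·13 + 13·170 = 4420.
  From (x_2, y_2) = (57799, 4420): x_3 = 170·57799 + 171·13·4420 = 19651490; y_3 = 170·4420 + 13·57799 = 1502787.
Step 3: Verify x_3² - 171·y_3² = 386181059220100 - 386181059220099 = 1 (should be 1). ✓

(x_1, y_1) = (170, 13); (x_3, y_3) = (19651490, 1502787).


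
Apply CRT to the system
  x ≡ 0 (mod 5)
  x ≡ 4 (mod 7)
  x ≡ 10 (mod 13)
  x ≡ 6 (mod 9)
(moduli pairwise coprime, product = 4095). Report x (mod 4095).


Product of moduli M = 5 · 7 · 13 · 9 = 4095.
Merge one congruence at a time:
  Start: x ≡ 0 (mod 5).
  Combine with x ≡ 4 (mod 7); new modulus lcm = 35.
    Write x = 0 + 5·t and substitute into x ≡ 4 (mod 7): 5·t ≡ 4 − 0 = 4 (mod 7).
    The inverse of 5 mod 7 is 3 (since 5·3 = 15 = 2·7 + 1), so t ≡ 3·4 = 12 ≡ 5 (mod 7).
    Then x = 0 + 5·5 = 25, valid modulo lcm(5, 7) = 35: x ≡ 25 (mod 35).
  Combine with x ≡ 10 (mod 13); new modulus lcm = 455.
    Write x = 25 + 35·t and substitute into x ≡ 10 (mod 13): 35·t ≡ 10 − 25 = -15 (mod 13).
    Reduce coefficients mod 13: 9·t ≡ 11 (mod 13).
    The inverse of 9 mod 13 is 3 (since 9·3 = 27 = 2·13 + 1), so t ≡ 3·11 = 33 ≡ 7 (mod 13).
    Then x = 25 + 35·7 = 270, valid modulo lcm(35, 13) = 455: x ≡ 270 (mod 455).
  Combine with x ≡ 6 (mod 9); new modulus lcm = 4095.
    Write x = 270 + 455·t and substitute into x ≡ 6 (mod 9): 455·t ≡ 6 − 270 = -264 (mod 9).
    Reduce coefficients mod 9: 5·t ≡ 6 (mod 9).
    The inverse of 5 mod 9 is 2 (since 5·2 = 10 = 1·9 + 1), so t ≡ 2·6 = 12 ≡ 3 (mod 9).
    Then x = 270 + 455·3 = 1635, valid modulo lcm(455, 9) = 4095: x ≡ 1635 (mod 4095).
Verify against each original: 1635 mod 5 = 0, 1635 mod 7 = 4, 1635 mod 13 = 10, 1635 mod 9 = 6.

x ≡ 1635 (mod 4095).


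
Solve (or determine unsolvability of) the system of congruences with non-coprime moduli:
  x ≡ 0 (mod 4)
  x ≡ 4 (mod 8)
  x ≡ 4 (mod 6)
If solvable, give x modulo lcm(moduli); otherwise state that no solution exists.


Moduli 4, 8, 6 are not pairwise coprime, so CRT works modulo lcm(m_i) when all pairwise compatibility conditions hold.
Pairwise compatibility: gcd(m_i, m_j) must divide a_i - a_j for every pair.
Merge one congruence at a time:
  Start: x ≡ 0 (mod 4).
  Combine with x ≡ 4 (mod 8): gcd(4, 8) = 4; 4 - 0 = 4, which IS divisible by 4, so compatible.
    Write x = 0 + 4·t and substitute into x ≡ 4 (mod 8): 4·t ≡ 4 − 0 = 4 (mod 8).
    Divide the congruence (and modulus) by g = 4: 1·t ≡ 1 (mod 2).
    So t ≡ 1 (mod 2).
    Then x = 0 + 4·1 = 4, valid modulo lcm(4, 8) = 8: x ≡ 4 (mod 8).
  Combine with x ≡ 4 (mod 6): gcd(8, 6) = 2; 4 - 4 = 0, which IS divisible by 2, so compatible.
    Write x = 4 + 8·t and substitute into x ≡ 4 (mod 6): 8·t ≡ 4 − 4 = 0 (mod 6).
    Divide the congruence (and modulus) by g = 2: 4·t ≡ 0 (mod 3).
    Reduce coefficients mod 3: 1·t ≡ 0 (mod 3).
    So t ≡ 0 (mod 3).
    Then x = 4 + 8·0 = 4, valid modulo lcm(8, 6) = 24: x ≡ 4 (mod 24).
Verify: 4 mod 4 = 0, 4 mod 8 = 4, 4 mod 6 = 4.

x ≡ 4 (mod 24).


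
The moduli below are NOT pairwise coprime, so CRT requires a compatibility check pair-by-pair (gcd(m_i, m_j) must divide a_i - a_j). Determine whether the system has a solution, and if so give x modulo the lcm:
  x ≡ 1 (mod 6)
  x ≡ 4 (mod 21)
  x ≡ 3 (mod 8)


Moduli 6, 21, 8 are not pairwise coprime, so CRT works modulo lcm(m_i) when all pairwise compatibility conditions hold.
Pairwise compatibility: gcd(m_i, m_j) must divide a_i - a_j for every pair.
Merge one congruence at a time:
  Start: x ≡ 1 (mod 6).
  Combine with x ≡ 4 (mod 21): gcd(6, 21) = 3; 4 - 1 = 3, which IS divisible by 3, so compatible.
    Write x = 1 + 6·t and substitute into x ≡ 4 (mod 21): 6·t ≡ 4 − 1 = 3 (mod 21).
    Divide the congruence (and modulus) by g = 3: 2·t ≡ 1 (mod 7).
    The inverse of 2 mod 7 is 4 (since 2·4 = 8 = 1·7 + 1), so t ≡ 4·1 = 4 ≡ 4 (mod 7).
    Then x = 1 + 6·4 = 25, valid modulo lcm(6, 21) = 42: x ≡ 25 (mod 42).
  Combine with x ≡ 3 (mod 8): gcd(42, 8) = 2; 3 - 25 = -22, which IS divisible by 2, so compatible.
    Write x = 25 + 42·t and substitute into x ≡ 3 (mod 8): 42·t ≡ 3 − 25 = -22 (mod 8).
    Divide the congruence (and modulus) by g = 2: 21·t ≡ -11 (mod 4).
    Reduce coefficients mod 4: 1·t ≡ 1 (mod 4).
    So t ≡ 1 (mod 4).
    Then x = 25 + 42·1 = 67, valid modulo lcm(42, 8) = 168: x ≡ 67 (mod 168).
Verify: 67 mod 6 = 1, 67 mod 21 = 4, 67 mod 8 = 3.

x ≡ 67 (mod 168).


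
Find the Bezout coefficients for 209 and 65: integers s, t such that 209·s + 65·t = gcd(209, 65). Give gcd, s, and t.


Euclidean algorithm on (209, 65) — divide until remainder is 0:
  209 = 3 · 65 + 14
  65 = 4 · 14 + 9
  14 = 1 · 9 + 5
  9 = 1 · 5 + 4
  5 = 1 · 4 + 1
  4 = 4 · 1 + 0
gcd(209, 65) = 1.
Track Bezout coefficients alongside the remainders: start with r₀ = 209 = a·1 + b·0 (s = 1, t = 0) and r₁ = 65 = a·0 + b·1 (s = 0, t = 1); each new remainder r_{k+1} = r_{k-1} − q_k·r_k inherits s_{k+1} = s_{k-1} − q_k·s_k, t_{k+1} = t_{k-1} − q_k·t_k, so r_k = a·s_k + b·t_k at every step:
  q = 3: r = 14, s = 1 − 3·0 = 1, t = 0 − 3·1 = -3  (check: 209·1 + 65·(-3) = 14)
  q = 4: r = 9, s = 0 − 4·1 = -4, t = 1 − 4·(-3) = 13  (check: 209·(-4) + 65·13 = 9)
  q = 1: r = 5, s = 1 − 1·(-4) = 5, t = -3 − 1·13 = -16  (check: 209·5 + 65·(-16) = 5)
  q = 1: r = 4, s = -4 − 1·5 = -9, t = 13 − 1·(-16) = 29  (check: 209·(-9) + 65·29 = 4)
  q = 1: r = 1, s = 5 − 1·(-9) = 14, t = -16 − 1·29 = -45  (check: 209·14 + 65·(-45) = 1)
The row with r = 1 (the gcd) gives the Bezout coefficients s = 14, t = -45.
Result: 209 · (14) + 65 · (-45) = 1.

gcd(209, 65) = 1; s = 14, t = -45 (check: 209·14 + 65·(-45) = 1).


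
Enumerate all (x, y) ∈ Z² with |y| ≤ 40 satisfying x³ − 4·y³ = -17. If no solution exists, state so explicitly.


The equation is x³ - 4y³ = -17. For fixed y, x³ = 4·y³ − 17, so a solution requires the RHS to be a perfect cube.
Strategy: iterate y from -40 to 40, compute RHS = 4·y³ − 17, and check whether it is a (positive or negative) perfect cube.
Check small values of y:
  y = 0: RHS = -17 is not a perfect cube.
  y = 1: RHS = -13 is not a perfect cube.
  y = -1: RHS = -21 is not a perfect cube.
  y = 2: RHS = 15 is not a perfect cube.
  y = -2: RHS = -49 is not a perfect cube.
  y = 3: RHS = 91 is not a perfect cube.
  y = -3: RHS = -125 = (-5)³ ⇒ x = -5 works.
Continuing the search up to |y| = 40 finds no further solutions beyond those listed.
Collected solutions: (-5, -3).

Solutions (with |y| ≤ 40): (-5, -3).


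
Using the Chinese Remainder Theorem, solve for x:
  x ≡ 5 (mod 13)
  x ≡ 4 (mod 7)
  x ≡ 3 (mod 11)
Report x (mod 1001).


Moduli 13, 7, 11 are pairwise coprime; by CRT there is a unique solution modulo M = 13 · 7 · 11 = 1001.
Solve pairwise, accumulating the modulus:
  Start with x ≡ 5 (mod 13).
  Combine with x ≡ 4 (mod 7): since gcd(13, 7) = 1, we get a unique residue mod 91.
    Write x = 5 + 13·t and substitute into x ≡ 4 (mod 7): 13·t ≡ 4 − 5 = -1 (mod 7).
    Reduce coefficients mod 7: 6·t ≡ 6 (mod 7).
    The inverse of 6 mod 7 is 6 (since 6·6 = 36 = 5·7 + 1), so t ≡ 6·6 = 36 ≡ 1 (mod 7).
    Then x = 5 + 13·1 = 18, valid modulo lcm(13, 7) = 91: x ≡ 18 (mod 91).
  Combine with x ≡ 3 (mod 11): since gcd(91, 11) = 1, we get a unique residue mod 1001.
    Write x = 18 + 91·t and substitute into x ≡ 3 (mod 11): 91·t ≡ 3 − 18 = -15 (mod 11).
    Reduce coefficients mod 11: 3·t ≡ 7 (mod 11).
    The inverse of 3 mod 11 is 4 (since 3·4 = 12 = 1·11 + 1), so t ≡ 4·7 = 28 ≡ 6 (mod 11).
    Then x = 18 + 91·6 = 564, valid modulo lcm(91, 11) = 1001: x ≡ 564 (mod 1001).
Verify: 564 mod 13 = 5 ✓, 564 mod 7 = 4 ✓, 564 mod 11 = 3 ✓.

x ≡ 564 (mod 1001).


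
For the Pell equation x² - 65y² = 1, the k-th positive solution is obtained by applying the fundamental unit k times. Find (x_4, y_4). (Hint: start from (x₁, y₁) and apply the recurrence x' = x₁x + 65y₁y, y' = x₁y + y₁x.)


Step 1: Find the fundamental solution (x₁, y₁) of x² - 65y² = 1.
  Expand √65 as a continued fraction. a₀ = ⌊√65⌋ = 8; iterate m_{k+1} = d_k·a_k − m_k, d_{k+1} = (65 − m_{k+1}²)/d_k, a_{k+1} = ⌊(a₀ + m_{k+1})/d_{k+1}⌋ (starting m₀ = 0, d₀ = 1), with convergents p_k = a_k·p_{k-1} + p_{k-2}, q_k = a_k·q_{k-1} + q_{k-2} (p₋₁ = 1, q₋₁ = 0):
  k = 0: a₀ = 8; p₀/q₀ = 8/1; p₀² − 65·q₀² = 64 − 65 = -1.
  k = 1: m = 8, d = 1, a = ⌊(8 + 8)/1⌋ = 16; p/q = (16·8 + 1)/(16·1 + 0) = 129/16; p² − 65·q² = 16641 − 16640 = 1.
  The first convergent with p² − 65·q² = 1 gives the fundamental solution (x₁, y₁) = (129, 16).
Step 2: Apply the recurrence (x_{n+1}, y_{n+1}) = (x₁x_n + 65y₁y_n, x₁y_n + y₁x_n) repeatedly.
  From (x_1, y_1) = (129, 16): x_2 = 129·129 + 65·16·16 = 33281; y_2 = 129·16 + 16·129 = 4128.
  From (x_2, y_2) = (33281, 4128): x_3 = 129·33281 + 65·16·4128 = 8586369; y_3 = 129·4128 + 16·33281 = 1065008.
  From (x_3, y_3) = (8586369, 1065008): x_4 = 129·8586369 + 65·16·1065008 = 2215249921; y_4 = 129·1065008 + 16·8586369 = 274767936.
Step 3: Verify x_4² - 65·y_4² = 4907332212490506241 - 4907332212490506240 = 1 (should be 1). ✓

(x_1, y_1) = (129, 16); (x_4, y_4) = (2215249921, 274767936).


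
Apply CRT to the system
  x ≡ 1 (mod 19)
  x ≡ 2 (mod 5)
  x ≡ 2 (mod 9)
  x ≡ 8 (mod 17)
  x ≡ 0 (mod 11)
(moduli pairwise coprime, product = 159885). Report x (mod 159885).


Product of moduli M = 19 · 5 · 9 · 17 · 11 = 159885.
Merge one congruence at a time:
  Start: x ≡ 1 (mod 19).
  Combine with x ≡ 2 (mod 5); new modulus lcm = 95.
    Write x = 1 + 19·t and substitute into x ≡ 2 (mod 5): 19·t ≡ 2 − 1 = 1 (mod 5).
    Reduce coefficients mod 5: 4·t ≡ 1 (mod 5).
    The inverse of 4 mod 5 is 4 (since 4·4 = 16 = 3·5 + 1), so t ≡ 4·1 = 4 ≡ 4 (mod 5).
    Then x = 1 + 19·4 = 77, valid modulo lcm(19, 5) = 95: x ≡ 77 (mod 95).
  Combine with x ≡ 2 (mod 9); new modulus lcm = 855.
    Write x = 77 + 95·t and substitute into x ≡ 2 (mod 9): 95·t ≡ 2 − 77 = -75 (mod 9).
    Reduce coefficients mod 9: 5·t ≡ 6 (mod 9).
    The inverse of 5 mod 9 is 2 (since 5·2 = 10 = 1·9 + 1), so t ≡ 2·6 = 12 ≡ 3 (mod 9).
    Then x = 77 + 95·3 = 362, valid modulo lcm(95, 9) = 855: x ≡ 362 (mod 855).
  Combine with x ≡ 8 (mod 17); new modulus lcm = 14535.
    Write x = 362 + 855·t and substitute into x ≡ 8 (mod 17): 855·t ≡ 8 − 362 = -354 (mod 17).
    Reduce coefficients mod 17: 5·t ≡ 3 (mod 17).
    The inverse of 5 mod 17 is 7 (since 5·7 = 35 = 2·17 + 1), so t ≡ 7·3 = 21 ≡ 4 (mod 17).
    Then x = 362 + 855·4 = 3782, valid modulo lcm(855, 17) = 14535: x ≡ 3782 (mod 14535).
  Combine with x ≡ 0 (mod 11); new modulus lcm = 159885.
    Write x = 3782 + 14535·t and substitute into x ≡ 0 (mod 11): 14535·t ≡ 0 − 3782 = -3782 (mod 11).
    Reduce coefficients mod 11: 4·t ≡ 2 (mod 11).
    The inverse of 4 mod 11 is 3 (since 4·3 = 12 = 1·11 + 1), so t ≡ 3·2 = 6 ≡ 6 (mod 11).
    Then x = 3782 + 14535·6 = 90992, valid modulo lcm(14535, 11) = 159885: x ≡ 90992 (mod 159885).
Verify against each original: 90992 mod 19 = 1, 90992 mod 5 = 2, 90992 mod 9 = 2, 90992 mod 17 = 8, 90992 mod 11 = 0.

x ≡ 90992 (mod 159885).


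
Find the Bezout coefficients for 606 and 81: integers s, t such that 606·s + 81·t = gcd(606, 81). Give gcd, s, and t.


Euclidean algorithm on (606, 81) — divide until remainder is 0:
  606 = 7 · 81 + 39
  81 = 2 · 39 + 3
  39 = 13 · 3 + 0
gcd(606, 81) = 3.
Track Bezout coefficients alongside the remainders: start with r₀ = 606 = a·1 + b·0 (s = 1, t = 0) and r₁ = 81 = a·0 + b·1 (s = 0, t = 1); each new remainder r_{k+1} = r_{k-1} − q_k·r_k inherits s_{k+1} = s_{k-1} − q_k·s_k, t_{k+1} = t_{k-1} − q_k·t_k, so r_k = a·s_k + b·t_k at every step:
  q = 7: r = 39, s = 1 − 7·0 = 1, t = 0 − 7·1 = -7  (check: 606·1 + 81·(-7) = 39)
  q = 2: r = 3, s = 0 − 2·1 = -2, t = 1 − 2·(-7) = 15  (check: 606·(-2) + 81·15 = 3)
The row with r = 3 (the gcd) gives the Bezout coefficients s = -2, t = 15.
Result: 606 · (-2) + 81 · (15) = 3.

gcd(606, 81) = 3; s = -2, t = 15 (check: 606·(-2) + 81·15 = 3).


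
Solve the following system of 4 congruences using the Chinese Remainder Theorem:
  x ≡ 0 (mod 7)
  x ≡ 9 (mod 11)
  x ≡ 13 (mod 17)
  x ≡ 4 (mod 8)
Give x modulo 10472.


Product of moduli M = 7 · 11 · 17 · 8 = 10472.
Merge one congruence at a time:
  Start: x ≡ 0 (mod 7).
  Combine with x ≡ 9 (mod 11); new modulus lcm = 77.
    Write x = 0 + 7·t and substitute into x ≡ 9 (mod 11): 7·t ≡ 9 − 0 = 9 (mod 11).
    The inverse of 7 mod 11 is 8 (since 7·8 = 56 = 5·11 + 1), so t ≡ 8·9 = 72 ≡ 6 (mod 11).
    Then x = 0 + 7·6 = 42, valid modulo lcm(7, 11) = 77: x ≡ 42 (mod 77).
  Combine with x ≡ 13 (mod 17); new modulus lcm = 1309.
    Write x = 42 + 77·t and substitute into x ≡ 13 (mod 17): 77·t ≡ 13 − 42 = -29 (mod 17).
    Reduce coefficients mod 17: 9·t ≡ 5 (mod 17).
    The inverse of 9 mod 17 is 2 (since 9·2 = 18 = 1·17 + 1), so t ≡ 2·5 = 10 ≡ 10 (mod 17).
    Then x = 42 + 77·10 = 812, valid modulo lcm(77, 17) = 1309: x ≡ 812 (mod 1309).
  Combine with x ≡ 4 (mod 8); new modulus lcm = 10472.
    Write x = 812 + 1309·t and substitute into x ≡ 4 (mod 8): 1309·t ≡ 4 − 812 = -808 (mod 8).
    Reduce coefficients mod 8: 5·t ≡ 0 (mod 8).
    The inverse of 5 mod 8 is 5 (since 5·5 = 25 = 3·8 + 1), so t ≡ 5·0 = 0 ≡ 0 (mod 8).
    Then x = 812 + 1309·0 = 812, valid modulo lcm(1309, 8) = 10472: x ≡ 812 (mod 10472).
Verify against each original: 812 mod 7 = 0, 812 mod 11 = 9, 812 mod 17 = 13, 812 mod 8 = 4.

x ≡ 812 (mod 10472).


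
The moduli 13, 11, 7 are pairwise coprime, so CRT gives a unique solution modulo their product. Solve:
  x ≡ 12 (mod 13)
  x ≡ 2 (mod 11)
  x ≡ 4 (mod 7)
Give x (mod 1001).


Moduli 13, 11, 7 are pairwise coprime; by CRT there is a unique solution modulo M = 13 · 11 · 7 = 1001.
Solve pairwise, accumulating the modulus:
  Start with x ≡ 12 (mod 13).
  Combine with x ≡ 2 (mod 11): since gcd(13, 11) = 1, we get a unique residue mod 143.
    Write x = 12 + 13·t and substitute into x ≡ 2 (mod 11): 13·t ≡ 2 − 12 = -10 (mod 11).
    Reduce coefficients mod 11: 2·t ≡ 1 (mod 11).
    The inverse of 2 mod 11 is 6 (since 2·6 = 12 = 1·11 + 1), so t ≡ 6·1 = 6 ≡ 6 (mod 11).
    Then x = 12 + 13·6 = 90, valid modulo lcm(13, 11) = 143: x ≡ 90 (mod 143).
  Combine with x ≡ 4 (mod 7): since gcd(143, 7) = 1, we get a unique residue mod 1001.
    Write x = 90 + 143·t and substitute into x ≡ 4 (mod 7): 143·t ≡ 4 − 90 = -86 (mod 7).
    Reduce coefficients mod 7: 3·t ≡ 5 (mod 7).
    The inverse of 3 mod 7 is 5 (since 3·5 = 15 = 2·7 + 1), so t ≡ 5·5 = 25 ≡ 4 (mod 7).
    Then x = 90 + 143·4 = 662, valid modulo lcm(143, 7) = 1001: x ≡ 662 (mod 1001).
Verify: 662 mod 13 = 12 ✓, 662 mod 11 = 2 ✓, 662 mod 7 = 4 ✓.

x ≡ 662 (mod 1001).


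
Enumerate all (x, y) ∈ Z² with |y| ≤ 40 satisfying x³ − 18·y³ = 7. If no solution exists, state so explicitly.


The equation is x³ - 18y³ = 7. For fixed y, x³ = 18·y³ + 7, so a solution requires the RHS to be a perfect cube.
Strategy: iterate y from -40 to 40, compute RHS = 18·y³ + 7, and check whether it is a (positive or negative) perfect cube.
Check small values of y:
  y = 0: RHS = 7 is not a perfect cube.
  y = 1: RHS = 25 is not a perfect cube.
  y = -1: RHS = -11 is not a perfect cube.
  y = 2: RHS = 151 is not a perfect cube.
  y = -2: RHS = -137 is not a perfect cube.
  y = 3: RHS = 493 is not a perfect cube.
  y = -3: RHS = -479 is not a perfect cube.
Continuing the search up to |y| = 40 finds no solutions either.
No (x, y) in the scanned range satisfies the equation.

No integer solutions with |y| ≤ 40.
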